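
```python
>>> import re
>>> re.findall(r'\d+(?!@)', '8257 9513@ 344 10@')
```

['8257', '951', '344', '1']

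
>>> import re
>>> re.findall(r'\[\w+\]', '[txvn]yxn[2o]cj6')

['[txvn]', '[2o]']

Scanning left to right: at [0:6] → '[txvn]'; at [9:13] → '[2o]'.
`findall` yields the raw match text (2 of them) because the pattern has no groups.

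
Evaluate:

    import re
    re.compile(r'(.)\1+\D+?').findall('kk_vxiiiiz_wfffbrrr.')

`\1` has to match the exact text group 1 already captured.
Matches: at [0:3] match 'kk_', group 1 = 'k'; at [5:10] match 'iiiiz', group 1 = 'i'; at [12:16] match 'fffb', group 1 = 'f'; at [16:20] match 'rrr.', group 1 = 'r'.
One capturing group, so `findall` returns just the captured substring from each match — 4 in all.

['k', 'i', 'f', 'r']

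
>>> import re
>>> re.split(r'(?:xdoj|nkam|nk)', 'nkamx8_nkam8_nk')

['', 'x8_', '8_', '']

Alternation tries branches left to right and keeps the first one that lets the overall match succeed at that position.
Matches to split on: at [0:4] → 'nkam'; at [7:11] → 'nkam'; at [13:15] → 'nk'.
Each match becomes a cut point; 4 segments remain.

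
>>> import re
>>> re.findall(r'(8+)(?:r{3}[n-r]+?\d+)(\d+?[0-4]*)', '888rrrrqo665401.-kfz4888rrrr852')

[('888', '1'), ('888', '2')]

The pattern matches one or more of a literal '8' (captured); then exactly 3 of a literal 'r', then one or more of a character in [n-r] (lazy), then one or more of a digit (non-capturing group); then one or more of a digit (lazy), then zero or more of a character in [0-4] (captured).
Walking the string: at [0:15] match '888rrrrqo665401', groups = ('888', '1'); at [21:31] match '888rrrr852', groups = ('888', '2').
Multiple groups make `findall` return tuples — one 2-tuple for each match.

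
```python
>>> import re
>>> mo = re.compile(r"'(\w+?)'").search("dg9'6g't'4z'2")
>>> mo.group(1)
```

The match spans [3:7] → "'6g'".
Captured: group 1 = '6g'.

'6g'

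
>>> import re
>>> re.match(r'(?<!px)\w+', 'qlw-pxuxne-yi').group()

'qlw'

`re.match` only tries the pattern at the start of the string.
The match spans [0:3] → 'qlw'.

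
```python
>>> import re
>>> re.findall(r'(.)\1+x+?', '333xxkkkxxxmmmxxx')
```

['3', 'k', 'm']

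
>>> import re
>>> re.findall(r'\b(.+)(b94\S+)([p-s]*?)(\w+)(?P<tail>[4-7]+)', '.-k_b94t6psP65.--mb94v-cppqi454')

The pattern matches a word boundary (`\b`, zero-width); then one or more of any character (captured); then the literal 'b94', then one or more of a non-whitespace character (captured); then zero or more of a character in [p-s] (lazy) (captured); then one or more of a word character (captured); then one or more of a character in [4-7] (captured as 'tail').
Multiple groups make `findall` return tuples — one 5-tuple for the one match.

[('k_b94t6psP65.--m', 'b94v-cppqi4', '', '5', '4')]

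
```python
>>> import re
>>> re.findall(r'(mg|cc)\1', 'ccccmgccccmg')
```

['cc', 'cc']

`\1` has to match the exact text group 1 already captured.
Scanning left to right: at [0:4] match 'cccc', group 1 = 'cc'; at [6:10] match 'cccc', group 1 = 'cc'.
One capturing group, so `findall` returns just the captured substring from each match — 2 in all.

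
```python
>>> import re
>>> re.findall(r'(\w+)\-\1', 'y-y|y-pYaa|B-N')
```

['y']

A backreference is literal: `\1` must see the identical characters the first group matched.
Walking the string: at [0:3] match 'y-y', group 1 = 'y'.
`findall` collects group 1 from the one match (1 total).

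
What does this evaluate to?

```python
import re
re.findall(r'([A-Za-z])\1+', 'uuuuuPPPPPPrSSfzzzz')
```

['u', 'P', 'S', 'z']

`\1` has to match the exact text group 1 already captured.
One capturing group, so `findall` returns just the captured substring from each match — 4 in all.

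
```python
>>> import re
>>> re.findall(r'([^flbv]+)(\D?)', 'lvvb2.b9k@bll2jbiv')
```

2 groups means each result is a tuple of 2 captured strings — 4 here.

[('2.', 'b'), ('9k@', 'b'), ('2j', 'b'), ('i', 'v')]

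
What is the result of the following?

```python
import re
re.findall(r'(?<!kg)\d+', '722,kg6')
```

The negative lookaround is zero-width — it rules out positions where the adjacent text would match, without consuming anything.
Walking the string: at [0:3] → '722'.
`findall` yields the raw match text (1 of them) because the pattern has no groups.

['722']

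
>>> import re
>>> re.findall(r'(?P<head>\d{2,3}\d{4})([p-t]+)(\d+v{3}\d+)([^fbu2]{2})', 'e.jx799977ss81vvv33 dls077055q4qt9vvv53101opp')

[('799977', 'ss', '81vvv33', ' d')]

Pattern: 2 to 3 of a digit, then exactly 4 of a digit (captured as 'head'); then one or more of a character in [p-t] (captured); then one or more of a digit, then exactly 3 of a literal 'v', then one or more of a digit (captured); then exactly 2 of any character except [fbu2] (captured).
Matches: at [4:21] match '799977ss81vvv33 d', groups = ('799977', 'ss', '81vvv33', ' d').
4 groups means the one result is a tuple of 4 captured strings — 1 here.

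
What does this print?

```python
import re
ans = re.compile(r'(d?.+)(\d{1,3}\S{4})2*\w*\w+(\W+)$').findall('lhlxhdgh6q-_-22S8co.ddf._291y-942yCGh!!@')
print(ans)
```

[('lhlxhdgh6q-_-22S8co.ddf._291y-9', '42yCG', '!!@')]

Pattern: optionally the literal 'd', then one or more of any character (captured); then 1 to 3 of a digit, then exactly 4 of a non-whitespace character (captured); then zero or more of a literal '2', then zero or more of a word character, then one or more of a word character; then one or more of a non-word character (captured); then anchored at the end.
Scanning left to right: at [0:40] match 'lhlxhdgh6q-_-22S8co.ddf._291y-942yCGh!!@', groups = ('lhlxhdgh6q-_-22S8co.ddf._291y-9', '42yCG', '!!@').
`findall` packs the 3 group values into a tuple for every match.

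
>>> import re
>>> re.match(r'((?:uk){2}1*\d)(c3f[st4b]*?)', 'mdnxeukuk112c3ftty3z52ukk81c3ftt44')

The pattern matches the literal 'uk' repeated 2 times, then zero or more of a literal '1', then a digit (captured); then the literal 'c3f', then zero or more of one of [st4b] (lazy) (captured).
`match` is anchored at position 0; if the pattern doesn't fit there, it returns None.
Here the string doesn't start with a match, so the call returns None.

None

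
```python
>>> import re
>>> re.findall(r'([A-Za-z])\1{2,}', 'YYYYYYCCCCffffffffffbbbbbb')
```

['Y', 'C', 'f', 'b']

The backreference `\1` re-matches whatever the first group consumed, character for character.
Matches: at [0:6] match 'YYYYYY', group 1 = 'Y'; at [6:10] match 'CCCC', group 1 = 'C'; at [10:20] match 'ffffffffff', group 1 = 'f'; at [20:26] match 'bbbbbb', group 1 = 'b'.
With a single group, `findall` returns only what that group captured — 4 items.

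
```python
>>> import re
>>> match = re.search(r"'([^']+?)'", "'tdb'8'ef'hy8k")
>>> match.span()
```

(0, 5)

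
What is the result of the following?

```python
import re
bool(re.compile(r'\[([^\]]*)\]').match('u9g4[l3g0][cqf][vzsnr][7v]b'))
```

False

`re.match` only tries the pattern at the start of the string.
Here the pattern fails at index 0, so the call returns None, and `bool(None)` is False.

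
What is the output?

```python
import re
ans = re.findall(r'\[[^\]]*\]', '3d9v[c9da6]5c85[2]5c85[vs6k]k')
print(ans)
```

No capturing groups, so `findall` returns the 3 full match strings.

['[c9da6]', '[2]', '[vs6k]']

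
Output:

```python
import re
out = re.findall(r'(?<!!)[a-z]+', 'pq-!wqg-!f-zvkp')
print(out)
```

A negative assertion filters positions out without eating any characters.
Scanning left to right: at [0:2] → 'pq'; at [5:7] → 'qg'; at [11:15] → 'zvkp'.
Since nothing is captured, `findall` lists the 3 matched substrings directly.

['pq', 'qg', 'zvkp']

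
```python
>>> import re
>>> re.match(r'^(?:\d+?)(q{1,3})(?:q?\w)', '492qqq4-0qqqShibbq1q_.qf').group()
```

'492qqq4'

The pattern matches anchored at the start of the string; then one or more of a digit (lazy) (non-capturing group); then 1 to 3 of a literal 'q' (captured); then optionally the literal 'q', then a word character (non-capturing group).
With `match`, the pattern is implicitly anchored at the beginning.
The match spans [0:7] → '492qqq4'.
Captured: group 1 = 'qqq'.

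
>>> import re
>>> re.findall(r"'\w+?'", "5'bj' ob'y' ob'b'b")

["'bj'", "'y'", "'b'"]

Walking the string: at [1:5] → "'bj'"; at [8:11] → "'y'"; at [14:17] → "'b'".
No capturing groups, so `findall` returns the 3 full match strings.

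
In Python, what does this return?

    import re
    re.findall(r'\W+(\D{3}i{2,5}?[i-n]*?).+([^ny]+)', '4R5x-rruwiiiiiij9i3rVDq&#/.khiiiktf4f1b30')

[('khiii', '0')]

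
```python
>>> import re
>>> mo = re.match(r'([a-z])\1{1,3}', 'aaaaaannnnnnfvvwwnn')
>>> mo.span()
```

(0, 4)

`\1` has to match the exact text group 1 already captured.
`match` is anchored at position 0; if the pattern doesn't fit there, it returns None.
The match spans [0:4] → 'aaaa'.
Captured: group 1 = 'a'.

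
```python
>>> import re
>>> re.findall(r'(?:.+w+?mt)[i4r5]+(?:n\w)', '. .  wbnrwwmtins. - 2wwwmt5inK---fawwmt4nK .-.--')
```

The pattern matches one or more of any character, then one or more of a literal 'w' (lazy), then the literal 'mt' (non-capturing group); then one or more of one of [i4r5]; then the literal 'n', then a word character (non-capturing group).
With no groups in the pattern, `findall` gives back each whole match — 1 here.

['. .  wbnrwwmtins. - 2wwwmt5inK---fawwmt4nK']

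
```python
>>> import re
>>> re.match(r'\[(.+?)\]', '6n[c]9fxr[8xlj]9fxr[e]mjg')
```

With `match`, the pattern is implicitly anchored at the beginning.
Here the string doesn't start with a match, so the call returns None.

None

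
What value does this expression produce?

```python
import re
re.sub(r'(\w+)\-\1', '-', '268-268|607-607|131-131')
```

A backreference is literal: `\1` must see the identical characters the first group matched.
Each match is replaced by '-'.

'-|-|-'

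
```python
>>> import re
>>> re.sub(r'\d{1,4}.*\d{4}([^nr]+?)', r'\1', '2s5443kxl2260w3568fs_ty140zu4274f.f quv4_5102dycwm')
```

The pattern matches 1 to 4 of a digit, then zero or more of any character, then exactly 4 of a digit; then one or more of any character except [nr] (lazy) (captured).
Matches: at [0:46] → '2s5443kxl2260w3568fs_ty140zu4274f.f quv4_5102d'.
`\1` in the replacement pulls in group 1's text for each match.

'dycwm'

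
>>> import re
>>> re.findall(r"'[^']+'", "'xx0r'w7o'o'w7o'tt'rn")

Since nothing is captured, `findall` lists the 3 matched substrings directly.

["'xx0r'", "'o'", "'tt'"]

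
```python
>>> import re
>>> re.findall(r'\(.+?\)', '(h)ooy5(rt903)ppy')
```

['(h)', '(rt903)']

A non-greedy quantifier consumes as few characters as it can — just enough that the remainder of the pattern still matches from where it stops; whatever follows it matches normally.
Scanning left to right: at [0:3] → '(h)'; at [7:14] → '(rt903)'.
With no groups in the pattern, `findall` gives back each whole match — 2 here.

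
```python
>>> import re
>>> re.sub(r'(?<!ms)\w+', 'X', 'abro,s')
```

'X,X'

`(?!…)`/`(?<!…)` only lets a position through if the neighbouring text does NOT match; no characters are consumed.
Matches: at [0:4] → 'abro'; at [5:6] → 's'.
`sub` substitutes 'X' at each match site.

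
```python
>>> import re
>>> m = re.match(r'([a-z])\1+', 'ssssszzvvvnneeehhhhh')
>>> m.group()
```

The backreference `\1` re-matches whatever the first group consumed, character for character.
`re.match` only tries the pattern at the start of the string.
The match spans [0:5] → 'sssss'.
Captured: group 1 = 's'.

'sssss'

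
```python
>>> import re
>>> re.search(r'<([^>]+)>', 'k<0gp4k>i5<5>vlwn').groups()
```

('0gp4k',)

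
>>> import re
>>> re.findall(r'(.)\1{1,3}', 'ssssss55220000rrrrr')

After group 1 captures some text, `\1` only succeeds where that same text appears again.
One capturing group, so `findall` returns just the captured substring from each match — 6 in all.

['s', 's', '5', '2', '0', 'r']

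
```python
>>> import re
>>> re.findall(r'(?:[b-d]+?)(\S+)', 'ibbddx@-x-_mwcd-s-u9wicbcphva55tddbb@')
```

['bddx@-x-_mwcd-s-u9wicbcphva55tddbb@']

With the lazy modifier that quantifier settles for the fewest repetitions that let the rest of the pattern succeed (the atoms after it are unaffected and can still be greedy).
One capturing group, so `findall` returns just the captured substring from the one match — 1 in all.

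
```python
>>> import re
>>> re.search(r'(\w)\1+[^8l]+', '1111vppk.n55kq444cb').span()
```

`\1` is not a pattern — it's the concrete string captured by group 1, re-applied verbatim.
The match spans [0:19] → '1111vppk.n55kq444cb'.

(0, 19)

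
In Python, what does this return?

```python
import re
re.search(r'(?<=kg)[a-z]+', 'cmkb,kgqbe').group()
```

'qbe'

The lookaround is zero-width — it requires the adjacent text to match without consuming it, so the asserted text isn't part of the match.
`search` walks the string left to right and returns the first match it finds.
The match spans [7:10] → 'qbe'.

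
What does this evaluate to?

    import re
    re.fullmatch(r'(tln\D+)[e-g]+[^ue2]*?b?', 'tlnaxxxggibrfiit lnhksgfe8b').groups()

('tlnaxxxggibrfiit lnhksgf',)

Pattern: the literal 'tln', then one or more of a non-digit (captured); then one or more of a character in [e-g], then zero or more of any character except [ue2] (lazy), then optionally the literal 'b'.
For `fullmatch`, every character of the input must be accounted for by the pattern.
The match spans [0:27] → 'tlnaxxxggibrfiit lnhksgfe8b'.
Captured: group 1 = 'tlnaxxxggibrfiit lnhksgf'.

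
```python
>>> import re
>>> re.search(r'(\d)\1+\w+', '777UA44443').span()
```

A backreference is literal: `\1` must see the identical characters the first group matched.
The match spans [0:10] → '777UA44443'.

(0, 10)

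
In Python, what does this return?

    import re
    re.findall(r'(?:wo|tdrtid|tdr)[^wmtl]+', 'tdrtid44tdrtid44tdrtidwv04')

No capturing groups, so `findall` returns the 2 full match strings.

['tdrtid44', 'tdrtid44']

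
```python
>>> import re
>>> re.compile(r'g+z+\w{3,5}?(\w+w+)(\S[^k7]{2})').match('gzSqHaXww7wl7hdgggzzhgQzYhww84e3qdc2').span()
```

(0, 31)

`re.match` only tries the pattern at the start of the string.
The match spans [0:31] → 'gzSqHaXww7wl7hdgggzzhgQzYhww84e'.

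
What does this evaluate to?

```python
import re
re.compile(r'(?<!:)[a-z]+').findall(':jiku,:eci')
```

['iku', 'ci']

`(?!…)`/`(?<!…)` only lets a position through if the neighbouring text does NOT match; no characters are consumed.
Scanning left to right: at [2:5] → 'iku'; at [8:10] → 'ci'.
Since nothing is captured, `findall` lists the 2 matched substrings directly.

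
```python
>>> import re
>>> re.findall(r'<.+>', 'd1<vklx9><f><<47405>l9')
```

['<vklx9><f><<47405>']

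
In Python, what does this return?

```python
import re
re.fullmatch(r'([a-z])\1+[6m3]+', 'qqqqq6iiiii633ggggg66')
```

After group 1 captures some text, `\1` only succeeds where that same text appears again.
`re.fullmatch` is like wrapping the pattern in `^…$` (in single-line mode).
Here the string isn't matched end-to-end, so the call returns None.

None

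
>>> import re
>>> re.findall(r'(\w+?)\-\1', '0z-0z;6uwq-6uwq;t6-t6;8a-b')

['0z', '6uwq', 't6']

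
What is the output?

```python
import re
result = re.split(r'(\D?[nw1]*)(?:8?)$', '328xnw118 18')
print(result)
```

Pattern: optionally a non-digit, then zero or more of one of [nw1] (captured); then optionally a literal '8' (non-capturing group); then anchored at the end.
Matches to split on: at [9:12] → ' 18'; at [12:12] → ''.
`re.split` interleaves the captured-group text with the surrounding fragments.

['328xnw118', ' 1', '', '', '']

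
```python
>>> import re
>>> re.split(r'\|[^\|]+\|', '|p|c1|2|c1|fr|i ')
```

['', 'c1', 'c1', 'i ']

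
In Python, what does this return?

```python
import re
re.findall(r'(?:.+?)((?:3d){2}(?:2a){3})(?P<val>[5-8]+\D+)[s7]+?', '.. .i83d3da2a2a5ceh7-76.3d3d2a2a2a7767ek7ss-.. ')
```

[('3d3d2a2a2a', '7767ek')]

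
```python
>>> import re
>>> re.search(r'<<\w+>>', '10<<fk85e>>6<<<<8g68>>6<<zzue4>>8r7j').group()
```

`re.search` scans for the first position where the pattern succeeds.
The match spans [2:11] → '<<fk85e>>'.

'<<fk85e>>'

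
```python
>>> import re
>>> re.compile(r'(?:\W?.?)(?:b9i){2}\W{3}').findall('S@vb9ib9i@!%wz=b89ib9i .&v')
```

['@vb9ib9i@!%']

This matches optionally a non-word character, then optionally any character (non-capturing group); then the literal 'b9i' repeated 2 times, then exactly 3 of a non-word character.
Walking the string: at [1:12] → '@vb9ib9i@!%'.
`findall` yields the raw match text (1 of them) because the pattern has no groups.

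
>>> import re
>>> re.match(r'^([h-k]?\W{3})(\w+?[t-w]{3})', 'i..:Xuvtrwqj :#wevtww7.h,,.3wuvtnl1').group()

The pattern matches anchored at the start of the string; then optionally a character in [h-k], then exactly 3 of a non-word character (captured); then one or more of a word character (lazy), then exactly 3 of a character in [t-w] (captured).
`match` is anchored at position 0; if the pattern doesn't fit there, it returns None.
The match spans [0:8] → 'i..:Xuvt'.
Captured: group 1 = 'i..:', group 2 = 'Xuvt'.

'i..:Xuvt'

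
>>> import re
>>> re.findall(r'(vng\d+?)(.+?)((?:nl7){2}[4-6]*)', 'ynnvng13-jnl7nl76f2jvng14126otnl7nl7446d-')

[('vng1', '3-j', 'nl7nl76'), ('vng1', '4126ot', 'nl7nl7446')]

Pattern: the literal 'vng', then one or more of a digit (lazy) (captured); then one or more of any character (lazy) (captured); then the literal 'nl7' repeated 2 times, then zero or more of a character in [4-6] (captured).
Scanning left to right: at [3:17] match 'vng13-jnl7nl76', groups = ('vng1', '3-j', 'nl7nl76'); at [20:39] match 'vng14126otnl7nl7446', groups = ('vng1', '4126ot', 'nl7nl7446').
3 groups means each result is a tuple of 3 captured strings — 2 here.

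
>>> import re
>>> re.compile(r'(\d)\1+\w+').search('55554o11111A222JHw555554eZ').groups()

('5',)

`\1` is not a pattern — it's the concrete string captured by group 1, re-applied verbatim.
`search` walks the string left to right and returns the first match it finds.
The match spans [0:26] → '55554o11111A222JHw555554eZ'.
Captured: group 1 = '5'.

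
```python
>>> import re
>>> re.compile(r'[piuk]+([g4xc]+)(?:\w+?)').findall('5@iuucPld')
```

['c']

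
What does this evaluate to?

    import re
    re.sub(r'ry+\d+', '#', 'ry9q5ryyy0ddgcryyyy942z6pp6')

Each match is replaced by '#'.

'#q5#ddgc#z6pp6'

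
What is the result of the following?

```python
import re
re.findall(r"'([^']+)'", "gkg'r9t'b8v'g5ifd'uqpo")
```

One capturing group, so `findall` returns just the captured substring from each match — 2 in all.

['r9t', 'g5ifd']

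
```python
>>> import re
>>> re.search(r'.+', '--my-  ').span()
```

(0, 7)

This matches one or more of any character.
The match spans [0:7] → '--my-  '.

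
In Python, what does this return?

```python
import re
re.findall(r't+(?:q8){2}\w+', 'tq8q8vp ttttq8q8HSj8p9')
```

['tq8q8vp', 'ttttq8q8HSj8p9']

This matches one or more of the literal 't', then the literal 'q8' repeated 2 times; then one or more of a word character.
Scanning left to right: at [0:7] → 'tq8q8vp'; at [8:22] → 'ttttq8q8HSj8p9'.
With no groups in the pattern, `findall` gives back each whole match — 2 here.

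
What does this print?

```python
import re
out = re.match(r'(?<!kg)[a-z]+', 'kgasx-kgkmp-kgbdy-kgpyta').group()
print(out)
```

kgasx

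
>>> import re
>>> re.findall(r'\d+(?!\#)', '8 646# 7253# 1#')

['8', '64', '725']

`(?!…)`/`(?<!…)` only lets a position through if the neighbouring text does NOT match; no characters are consumed.
`findall` yields the raw match text (3 of them) because the pattern has no groups.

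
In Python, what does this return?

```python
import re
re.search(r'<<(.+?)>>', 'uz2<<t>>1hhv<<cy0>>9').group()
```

A `+?`/`*?`/`{m,n}?` starts at its minimum and grows only as far as needed for what follows to match.
The match spans [3:8] → '<<t>>'.

'<<t>>'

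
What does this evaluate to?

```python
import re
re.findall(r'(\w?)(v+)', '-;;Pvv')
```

[('P', 'vv')]

The pattern matches optionally a word character (captured); then one or more of a literal 'v' (captured).
Matches: at [3:6] match 'Pvv', groups = ('P', 'vv').
`findall` packs the 2 group values into a tuple for every match.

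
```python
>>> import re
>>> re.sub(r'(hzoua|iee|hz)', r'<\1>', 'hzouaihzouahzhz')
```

'<hzoua>i<hzoua><hz><hz>'

Branches in `(...|...)` are attempted left-to-right; the first branch that allows the whole pattern to succeed is taken.
Each match is replaced using the text its own group 1 captured.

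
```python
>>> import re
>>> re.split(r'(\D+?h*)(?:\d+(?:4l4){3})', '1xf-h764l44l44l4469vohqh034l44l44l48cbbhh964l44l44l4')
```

Pattern: one or more of a non-digit (lazy), then zero or more of the literal 'h' (captured); then one or more of a digit, then the literal '4l4' repeated 3 times (non-capturing group).
Matches to split on: at [1:16] → 'xf-h764l44l44l4'; at [19:35] → 'vohqh034l44l44l4'; at [36:52] → 'cbbhh964l44l44l4'.
With a capturing group present, the delimiter's captured portion is kept in the result list.

['1', 'xf-h', '469', 'vohqh', '8', 'cbbhh', '']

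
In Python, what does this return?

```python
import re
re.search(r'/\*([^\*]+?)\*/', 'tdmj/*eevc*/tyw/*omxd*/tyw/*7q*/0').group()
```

`re.search` tries every starting position until one works.
The match spans [4:12] → '/*eevc*/'.
Captured: group 1 = 'eevc'.

'/*eevc*/'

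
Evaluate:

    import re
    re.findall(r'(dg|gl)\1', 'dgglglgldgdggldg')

['gl', 'dg']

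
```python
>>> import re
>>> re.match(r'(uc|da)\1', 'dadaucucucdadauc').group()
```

'dada'

A backreference is literal: `\1` must see the identical characters the first group matched.
`re.match` won't scan ahead — the pattern has to work from the very first character.
The match spans [0:4] → 'dada'.
Captured: group 1 = 'da'.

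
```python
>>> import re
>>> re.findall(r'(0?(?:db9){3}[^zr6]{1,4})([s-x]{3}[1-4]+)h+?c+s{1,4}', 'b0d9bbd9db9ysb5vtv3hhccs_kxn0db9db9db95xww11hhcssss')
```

2 groups means the one result is a tuple of 2 captured strings — 1 here.

[('0db9db9db95', 'xww11')]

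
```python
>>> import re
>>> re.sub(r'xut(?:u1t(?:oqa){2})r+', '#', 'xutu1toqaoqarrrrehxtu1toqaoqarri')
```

'#ehxtu1toqaoqarri'

This matches a literal 'x', then the literal 'ut'; then the literal 'u1t', then the literal 'oqa' repeated 2 times (non-capturing group); then one or more of a literal 'r'.
`sub` substitutes '#' at each match site.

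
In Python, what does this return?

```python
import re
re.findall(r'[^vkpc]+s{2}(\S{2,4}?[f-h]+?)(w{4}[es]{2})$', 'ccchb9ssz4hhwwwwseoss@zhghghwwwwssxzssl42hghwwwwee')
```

This matches one or more of any character except [vkpc], then exactly 2 of the literal 's'; then 2 to 4 of a non-whitespace character (lazy), then one or more of a character in [f-h] (lazy) (captured); then exactly 4 of a literal 'w', then exactly 2 of one of [es] (captured); then anchored at the end.
Walking the string: at [3:50] match 'hb9ssz4hhwwwwseoss@zhghghwwwwssxzssl42hghwwwwee', groups = ('l42hgh', 'wwwwee').
With 2 capturing groups, `findall` returns a 2-tuple per match.

[('l42hgh', 'wwwwee')]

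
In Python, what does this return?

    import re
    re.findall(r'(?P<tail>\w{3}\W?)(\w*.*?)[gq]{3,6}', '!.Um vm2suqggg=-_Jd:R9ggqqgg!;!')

The pattern matches exactly 3 of a word character, then optionally a non-word character (captured as 'tail'); then zero or more of a word character, then zero or more of any character (lazy) (captured); then 3 to 6 of one of [gq].
A `+?`/`*?`/`{m,n}?` starts at its minimum and grows only as far as needed for what follows to match.
Walking the string: at [5:28] match 'vm2suqggg=-_Jd:R9ggqqgg', groups = ('vm2', 'suqggg=-_Jd:R9').
Multiple groups make `findall` return tuples — one 2-tuple for the one match.

[('vm2', 'suqggg=-_Jd:R9')]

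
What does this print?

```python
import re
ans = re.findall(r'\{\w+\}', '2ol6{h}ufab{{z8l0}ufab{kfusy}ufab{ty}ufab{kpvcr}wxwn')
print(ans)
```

['{h}', '{z8l0}', '{kfusy}', '{ty}', '{kpvcr}']

`findall` yields the raw match text (5 of them) because the pattern has no groups.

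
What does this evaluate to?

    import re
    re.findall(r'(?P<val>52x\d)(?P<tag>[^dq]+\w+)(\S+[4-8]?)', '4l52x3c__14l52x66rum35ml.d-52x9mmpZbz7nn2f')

[('52x3', 'c__14l52x66rum35ml.d', '-52x9mmpZbz7nn2f')]

This matches the literal '52x', then a digit (captured as 'val'); then one or more of any character except [dq], then one or more of a word character (captured as 'tag'); then one or more of a non-whitespace character, then optionally a character in [4-8] (captured).
Matches: at [2:42] match '52x3c__14l52x66rum35ml.d-52x9mmpZbz7nn2f', groups = ('52x3', 'c__14l52x66rum35ml.d', '-52x9mmpZbz7nn2f').
3 groups means the one result is a tuple of 3 captured strings — 1 here.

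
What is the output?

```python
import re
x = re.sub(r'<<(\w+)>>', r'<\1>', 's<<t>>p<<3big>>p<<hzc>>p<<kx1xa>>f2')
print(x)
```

s<t>p<3big>p<hzc>p<kx1xa>f2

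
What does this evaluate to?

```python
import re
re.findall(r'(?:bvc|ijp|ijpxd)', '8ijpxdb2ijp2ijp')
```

['ijp', 'ijp', 'ijp']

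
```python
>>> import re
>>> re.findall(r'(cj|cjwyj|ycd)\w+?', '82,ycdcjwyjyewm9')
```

['ycd']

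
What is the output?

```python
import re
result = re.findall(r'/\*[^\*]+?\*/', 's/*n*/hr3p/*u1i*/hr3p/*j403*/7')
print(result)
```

Walking the string: at [1:6] → '/*n*/'; at [10:17] → '/*u1i*/'; at [21:29] → '/*j403*/'.
No capturing groups, so `findall` returns the 3 full match strings.

['/*n*/', '/*u1i*/', '/*j403*/']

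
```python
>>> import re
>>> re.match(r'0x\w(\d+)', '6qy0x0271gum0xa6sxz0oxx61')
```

None

With `match`, the pattern is implicitly anchored at the beginning.
Here the pattern fails at index 0, so the call returns None.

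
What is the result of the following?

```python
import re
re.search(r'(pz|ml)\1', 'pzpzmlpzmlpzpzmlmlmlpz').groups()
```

The match spans [0:4] → 'pzpz'.
Captured: group 1 = 'pz'.

('pz',)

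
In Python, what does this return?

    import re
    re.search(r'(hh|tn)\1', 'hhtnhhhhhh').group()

'hhhh'

A backreference is literal: `\1` must see the identical characters the first group matched.
`search` walks the string left to right and returns the first match it finds.
The match spans [4:8] → 'hhhh'.
Captured: group 1 = 'hh'.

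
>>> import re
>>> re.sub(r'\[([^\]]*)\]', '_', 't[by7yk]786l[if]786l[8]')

't_786l_786l_'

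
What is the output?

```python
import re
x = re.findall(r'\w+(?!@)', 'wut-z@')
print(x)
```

['wut']

A negative assertion filters positions out without eating any characters.
With no groups in the pattern, `findall` gives back each whole match — 1 here.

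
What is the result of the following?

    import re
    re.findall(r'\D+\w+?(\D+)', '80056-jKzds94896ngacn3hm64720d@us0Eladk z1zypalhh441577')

['ngacn', 'd@us', 'zypalhh']

The pattern matches one or more of a non-digit; then one or more of a word character (lazy); then one or more of a non-digit (captured).
Because the quantifier is non-greedy, it stops expanding at the earliest point where the rest of the pattern can succeed.
Scanning left to right: at [5:21] match '-jKzds94896ngacn', group 1 = 'ngacn'; at [22:33] match 'hm64720d@us', group 1 = 'd@us'; at [34:49] match 'Eladk z1zypalhh', group 1 = 'zypalhh'.
One capturing group, so `findall` returns just the captured substring from each match — 3 in all.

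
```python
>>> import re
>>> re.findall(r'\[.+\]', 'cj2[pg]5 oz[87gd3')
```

['[pg]']

Matches: at [3:7] → '[pg]'.
Since nothing is captured, `findall` lists the 1 matched substring directly.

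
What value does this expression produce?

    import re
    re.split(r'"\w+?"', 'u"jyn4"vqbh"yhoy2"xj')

['u', 'vqbh', 'xj']

Matches to split on: at [1:7] → '"jyn4"'; at [11:18] → '"yhoy2"'.
Each match becomes a cut point; 3 segments remain.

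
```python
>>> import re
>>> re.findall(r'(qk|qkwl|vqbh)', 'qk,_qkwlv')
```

['qk', 'qk']

`|` is ordered: at each position the engine commits to the first alternative that works.
One capturing group, so `findall` returns just the captured substring from each match — 2 in all.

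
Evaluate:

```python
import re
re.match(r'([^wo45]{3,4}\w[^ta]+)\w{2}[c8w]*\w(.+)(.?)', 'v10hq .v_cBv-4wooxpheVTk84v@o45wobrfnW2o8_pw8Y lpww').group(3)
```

The match spans [0:51] → 'v10hq .v_cBv-4wooxpheVTk84v@o45wobrfnW2o8_pw8Y lpww'.
Captured: group 1 = 'v10hq .v_cBv-4wooxpheVTk84v@o45wobrfnW2o8_pw8Y ', group 2 = 'w', group 3 = ''.

''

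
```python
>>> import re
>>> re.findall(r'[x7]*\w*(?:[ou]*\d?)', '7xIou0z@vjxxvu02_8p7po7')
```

['7xIou0z', '', 'vjxxvu02_8p7po7', '']

Pattern: zero or more of one of [x7], then zero or more of a word character; then zero or more of one of [ou], then optionally a digit (non-capturing group).
Walking the string: at [0:7] → '7xIou0z'; at [7:7] → ''; at [8:23] → 'vjxxvu02_8p7po7'; at [23:23] → ''.
Since nothing is captured, `findall` lists the 4 matched substrings directly.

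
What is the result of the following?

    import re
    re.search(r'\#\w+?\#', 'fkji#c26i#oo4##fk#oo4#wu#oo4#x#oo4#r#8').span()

The match spans [4:10] → '#c26i#'.

(4, 10)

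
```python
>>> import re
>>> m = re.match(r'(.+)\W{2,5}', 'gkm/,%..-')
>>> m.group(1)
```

'gkm/,%.'

The match spans [0:9] → 'gkm/,%..-'.
Captured: group 1 = 'gkm/,%.'.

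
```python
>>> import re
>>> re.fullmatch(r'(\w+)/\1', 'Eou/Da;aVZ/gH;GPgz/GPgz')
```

None

`\1` is not a pattern — it's the concrete string captured by group 1, re-applied verbatim.
`fullmatch` succeeds only if the pattern covers the string from start to end.
Here there's no way to consume every character, so the call returns None.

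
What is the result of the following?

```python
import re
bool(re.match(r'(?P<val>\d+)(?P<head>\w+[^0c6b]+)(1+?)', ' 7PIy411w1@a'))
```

This matches one or more of a digit (captured as 'val'); then one or more of a word character, then one or more of any character except [0c6b] (captured as 'head'); then one or more of a literal '1' (lazy) (captured).
`re.match` only tries the pattern at the start of the string.
Here the pattern fails at index 0, so the call returns None, and `bool(None)` is False.

False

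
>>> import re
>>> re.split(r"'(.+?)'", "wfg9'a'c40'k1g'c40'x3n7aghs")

['wfg9', 'a', 'c40', 'k1g', "c40'x3n7aghs"]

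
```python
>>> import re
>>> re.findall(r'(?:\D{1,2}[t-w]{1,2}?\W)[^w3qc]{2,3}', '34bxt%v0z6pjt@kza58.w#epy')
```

['bxt%v0z', 'pjt@kza', '.w#epy']

Pattern: 1 to 2 of a non-digit, then 1 to 2 of a character in [t-w] (lazy), then a non-word character (non-capturing group); then 2 to 3 of any character except [w3qc].
`findall` yields the raw match text (3 of them) because the pattern has no groups.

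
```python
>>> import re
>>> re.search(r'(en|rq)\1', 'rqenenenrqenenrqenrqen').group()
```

A backreference is literal: `\1` must see the identical characters the first group matched.
The match spans [2:6] → 'enen'.

'enen'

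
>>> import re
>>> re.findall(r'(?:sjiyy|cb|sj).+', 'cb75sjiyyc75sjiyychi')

With no groups in the pattern, `findall` gives back each whole match — 1 here.

['cb75sjiyyc75sjiyychi']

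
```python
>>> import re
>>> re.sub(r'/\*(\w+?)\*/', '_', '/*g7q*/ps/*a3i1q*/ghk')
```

Matches: at [0:7] → '/*g7q*/'; at [9:18] → '/*a3i1q*/'.
Each match is replaced by '_'.

'_ps_ghk'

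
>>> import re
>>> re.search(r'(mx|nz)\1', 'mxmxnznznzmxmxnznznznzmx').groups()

('mx',)

The match spans [0:4] → 'mxmx'.
Captured: group 1 = 'mx'.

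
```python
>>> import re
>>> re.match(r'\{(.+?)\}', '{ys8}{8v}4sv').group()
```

'{ys8}'

Lazy quantifiers expand one character at a time until the remainder of the pattern can match.
`re.match` only tries the pattern at the start of the string.
The match spans [0:5] → '{ys8}'.
Captured: group 1 = 'ys8'.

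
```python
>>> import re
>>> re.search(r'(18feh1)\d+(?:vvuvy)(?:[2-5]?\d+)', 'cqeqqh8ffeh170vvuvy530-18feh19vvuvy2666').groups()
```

('18feh1',)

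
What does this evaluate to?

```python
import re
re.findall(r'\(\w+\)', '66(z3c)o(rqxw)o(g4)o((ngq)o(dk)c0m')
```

['(z3c)', '(rqxw)', '(g4)', '(ngq)', '(dk)']

Since nothing is captured, `findall` lists the 5 matched substrings directly.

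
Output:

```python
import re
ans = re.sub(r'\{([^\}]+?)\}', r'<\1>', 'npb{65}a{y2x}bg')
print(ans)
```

Matches: at [3:7] → '{65}'; at [8:13] → '{y2x}'.
The replacement refers to a captured group, so each match is rewritten using its own captured text.

npb<65>a<y2x>bg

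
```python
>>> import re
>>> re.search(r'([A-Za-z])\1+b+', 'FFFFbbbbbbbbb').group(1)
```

`\1` has to match the exact text group 1 already captured.
`re.search` tries every starting position until one works.
The match spans [0:13] → 'FFFFbbbbbbbbb'.
Captured: group 1 = 'F'.

'F'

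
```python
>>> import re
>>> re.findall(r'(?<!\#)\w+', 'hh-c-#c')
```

The negative lookahead/lookbehind blocks any match where the forbidden context is present.
Scanning left to right: at [0:2] → 'hh'; at [3:4] → 'c'.
`findall` yields the raw match text (2 of them) because the pattern has no groups.

['hh', 'c']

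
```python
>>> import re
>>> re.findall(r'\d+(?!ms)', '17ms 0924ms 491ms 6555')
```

['1', '092', '49', '6555']

A negative assertion filters positions out without eating any characters.
Walking the string: at [0:1] → '1'; at [5:8] → '092'; at [12:14] → '49'; at [18:22] → '6555'.
`findall` yields the raw match text (4 of them) because the pattern has no groups.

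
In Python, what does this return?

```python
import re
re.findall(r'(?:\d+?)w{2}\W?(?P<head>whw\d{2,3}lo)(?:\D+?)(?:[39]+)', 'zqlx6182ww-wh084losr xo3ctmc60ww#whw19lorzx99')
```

Pattern: one or more of a digit (lazy) (non-capturing group); then exactly 2 of a literal 'w', then optionally a non-word character; then the literal 'whw', then 2 to 3 of a digit, then the literal 'lo' (captured as 'head'); then one or more of a non-digit (lazy) (non-capturing group); then one or more of one of [39] (non-capturing group).
Because there's exactly one group, `findall` drops the full match and keeps group 1 from the one hit.

['whw19lo']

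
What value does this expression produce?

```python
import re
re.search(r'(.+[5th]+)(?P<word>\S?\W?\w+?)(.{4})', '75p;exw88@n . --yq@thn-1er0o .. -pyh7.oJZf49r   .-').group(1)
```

'75p;exw88@n . --yq@thn-1er0o .. -pyh'

Pattern: one or more of any character, then one or more of one of [5th] (captured); then optionally a non-whitespace character, then optionally a non-word character, then one or more of a word character (lazy) (captured as 'word'); then exactly 4 of any character (captured).
Because the quantifier is non-greedy, it stops expanding at the earliest point where the rest of the pattern can succeed.
`search` walks the string left to right and returns the first match it finds.
The match spans [0:43] → '75p;exw88@n . --yq@thn-1er0o .. -pyh7.oJZf4'.
Captured: group 1 = '75p;exw88@n . --yq@thn-1er0o .. -pyh', group 2 = '7.o', group 3 = 'JZf4'.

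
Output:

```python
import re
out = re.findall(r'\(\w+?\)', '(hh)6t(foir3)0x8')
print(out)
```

Walking the string: at [0:4] → '(hh)'; at [6:13] → '(foir3)'.
With no groups in the pattern, `findall` gives back each whole match — 2 here.

['(hh)', '(foir3)']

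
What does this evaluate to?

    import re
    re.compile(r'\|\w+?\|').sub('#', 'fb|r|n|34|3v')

'fb#n#3v'

`sub` substitutes '#' at each match site.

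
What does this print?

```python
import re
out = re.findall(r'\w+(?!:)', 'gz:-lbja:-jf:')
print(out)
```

The negative lookaround is zero-width — it rules out positions where the adjacent text would match, without consuming anything.
No capturing groups, so `findall` returns the 3 full match strings.

['g', 'lbj', 'j']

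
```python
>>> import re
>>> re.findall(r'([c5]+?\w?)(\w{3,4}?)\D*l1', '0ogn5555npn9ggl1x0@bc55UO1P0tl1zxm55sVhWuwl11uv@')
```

Pattern: one or more of one of [c5] (lazy), then optionally a word character (captured); then 3 to 4 of a word character (lazy) (captured); then zero or more of a non-digit, then the literal 'l1'.
Scanning left to right: at [4:16] match '5555npn9ggl1', groups = ('5555', 'npn9'); at [20:31] match 'c55UO1P0tl1', groups = ('c55U', 'O1P0'); at [34:44] match '55sVhWuwl1', groups = ('55', 'sVh').
2 groups means each result is a tuple of 2 captured strings — 3 here.

[('5555', 'npn9'), ('c55U', 'O1P0'), ('55', 'sVh')]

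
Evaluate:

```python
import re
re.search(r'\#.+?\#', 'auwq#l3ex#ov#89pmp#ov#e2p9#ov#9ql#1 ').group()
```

A `+?`/`*?`/`{m,n}?` starts at its minimum and grows only as far as needed for what follows to match.
The match spans [4:10] → '#l3ex#'.

'#l3ex#'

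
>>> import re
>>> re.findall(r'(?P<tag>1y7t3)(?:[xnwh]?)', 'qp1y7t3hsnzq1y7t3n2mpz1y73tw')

This matches the literal '1y', then the literal '7t3' (captured as 'tag'); then optionally one of [xnwh] (non-capturing group).
Walking the string: at [2:8] match '1y7t3h', group 1 = '1y7t3'; at [12:18] match '1y7t3n', group 1 = '1y7t3'.
With a single group, `findall` returns only what that group captured — 2 items.

['1y7t3', '1y7t3']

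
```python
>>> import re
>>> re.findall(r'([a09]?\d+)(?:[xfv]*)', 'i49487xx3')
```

Pattern: optionally one of [a09], then one or more of a digit (captured); then zero or more of one of [xfv] (non-capturing group).
Walking the string: at [1:8] match '49487xx', group 1 = '49487'; at [8:9] match '3', group 1 = '3'.
Because there's exactly one group, `findall` drops the full match and keeps group 1 from each hit.

['49487', '3']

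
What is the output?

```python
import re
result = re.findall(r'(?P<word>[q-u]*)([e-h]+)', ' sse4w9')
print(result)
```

[('ss', 'e')]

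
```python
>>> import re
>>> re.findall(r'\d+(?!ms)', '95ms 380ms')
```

['9', '38']

Because the assertion is negative and zero-width, positions next to the forbidden text are skipped.
No capturing groups, so `findall` returns the 2 full match strings.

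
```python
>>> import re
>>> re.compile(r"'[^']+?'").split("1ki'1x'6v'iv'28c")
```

Matches to split on: at [3:7] → "'1x'"; at [9:13] → "'iv'".
Each match becomes a cut point; 3 segments remain.

['1ki', '6v', '28c']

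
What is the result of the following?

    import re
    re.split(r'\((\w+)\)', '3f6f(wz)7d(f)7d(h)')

['3f6f', 'wz', '7d', 'f', '7d', 'h', '']

Matches to split on: at [4:8] → '(wz)'; at [10:13] → '(f)'; at [15:18] → '(h)'.
The group in the pattern means `split` returns the separators' captures alongside the pieces.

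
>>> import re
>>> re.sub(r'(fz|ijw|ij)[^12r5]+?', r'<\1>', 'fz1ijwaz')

'fz1<ijw>z'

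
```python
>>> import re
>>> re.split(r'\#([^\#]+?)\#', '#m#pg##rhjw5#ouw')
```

['', 'm', 'pg#', 'rhjw5', 'ouw']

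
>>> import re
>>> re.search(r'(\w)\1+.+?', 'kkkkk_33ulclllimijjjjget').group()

The backreference `\1` re-matches whatever the first group consumed, character for character.
The match spans [0:6] → 'kkkkk_'.

'kkkkk_'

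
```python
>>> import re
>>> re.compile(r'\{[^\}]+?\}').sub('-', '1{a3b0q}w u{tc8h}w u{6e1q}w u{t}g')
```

Matches: at [1:8] → '{a3b0q}'; at [11:17] → '{tc8h}'; at [20:26] → '{6e1q}'; at [29:32] → '{t}'.
`sub` substitutes '-' at each match site.

'1-w u-w u-w u-g'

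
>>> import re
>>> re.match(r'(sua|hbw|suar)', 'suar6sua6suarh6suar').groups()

('sua',)

Alternation isn't longest-match — the leftmost alternative that fits at this position is chosen.
With `match`, the pattern is implicitly anchored at the beginning.
The match spans [0:3] → 'sua'.
Captured: group 1 = 'sua'.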